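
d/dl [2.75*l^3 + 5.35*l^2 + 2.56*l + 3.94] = 8.25*l^2 + 10.7*l + 2.56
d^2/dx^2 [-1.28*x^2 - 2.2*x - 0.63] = -2.56000000000000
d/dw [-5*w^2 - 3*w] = -10*w - 3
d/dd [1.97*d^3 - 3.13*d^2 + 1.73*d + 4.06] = 5.91*d^2 - 6.26*d + 1.73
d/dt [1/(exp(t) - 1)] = -1/(4*sinh(t/2)^2)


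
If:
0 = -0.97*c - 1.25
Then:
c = -1.29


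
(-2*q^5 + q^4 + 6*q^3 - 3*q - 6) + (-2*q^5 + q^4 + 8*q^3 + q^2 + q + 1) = -4*q^5 + 2*q^4 + 14*q^3 + q^2 - 2*q - 5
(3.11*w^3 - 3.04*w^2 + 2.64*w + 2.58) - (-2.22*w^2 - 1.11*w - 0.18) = 3.11*w^3 - 0.82*w^2 + 3.75*w + 2.76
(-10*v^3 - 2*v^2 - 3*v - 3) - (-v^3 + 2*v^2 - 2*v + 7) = -9*v^3 - 4*v^2 - v - 10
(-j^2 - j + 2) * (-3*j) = 3*j^3 + 3*j^2 - 6*j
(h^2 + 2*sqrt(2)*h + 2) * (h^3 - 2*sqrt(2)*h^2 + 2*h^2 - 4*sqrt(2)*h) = h^5 + 2*h^4 - 6*h^3 - 12*h^2 - 4*sqrt(2)*h^2 - 8*sqrt(2)*h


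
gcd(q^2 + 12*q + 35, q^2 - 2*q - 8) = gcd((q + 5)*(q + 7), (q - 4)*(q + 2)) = 1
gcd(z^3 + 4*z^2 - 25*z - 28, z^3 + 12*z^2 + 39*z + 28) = z^2 + 8*z + 7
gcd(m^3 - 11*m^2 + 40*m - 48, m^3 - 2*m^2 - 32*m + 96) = m^2 - 8*m + 16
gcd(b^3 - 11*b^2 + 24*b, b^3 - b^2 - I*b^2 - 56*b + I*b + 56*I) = b - 8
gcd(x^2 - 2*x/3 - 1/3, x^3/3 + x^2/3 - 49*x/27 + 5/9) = 1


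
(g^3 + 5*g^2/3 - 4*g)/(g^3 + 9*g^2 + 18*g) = (g - 4/3)/(g + 6)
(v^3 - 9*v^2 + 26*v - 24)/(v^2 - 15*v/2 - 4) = 2*(-v^3 + 9*v^2 - 26*v + 24)/(-2*v^2 + 15*v + 8)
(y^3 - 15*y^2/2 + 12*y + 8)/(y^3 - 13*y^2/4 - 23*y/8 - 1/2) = 4*(y - 4)/(4*y + 1)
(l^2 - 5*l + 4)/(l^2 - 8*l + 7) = (l - 4)/(l - 7)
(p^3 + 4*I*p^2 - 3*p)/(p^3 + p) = (p + 3*I)/(p - I)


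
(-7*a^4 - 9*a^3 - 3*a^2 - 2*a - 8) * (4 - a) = 7*a^5 - 19*a^4 - 33*a^3 - 10*a^2 - 32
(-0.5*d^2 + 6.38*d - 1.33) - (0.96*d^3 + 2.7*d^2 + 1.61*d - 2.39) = -0.96*d^3 - 3.2*d^2 + 4.77*d + 1.06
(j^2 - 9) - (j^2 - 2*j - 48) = 2*j + 39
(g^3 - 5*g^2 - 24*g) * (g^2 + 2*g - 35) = g^5 - 3*g^4 - 69*g^3 + 127*g^2 + 840*g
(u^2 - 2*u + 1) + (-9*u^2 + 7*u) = -8*u^2 + 5*u + 1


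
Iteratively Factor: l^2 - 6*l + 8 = (l - 2)*(l - 4)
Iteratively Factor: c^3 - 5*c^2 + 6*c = (c - 3)*(c^2 - 2*c) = (c - 3)*(c - 2)*(c)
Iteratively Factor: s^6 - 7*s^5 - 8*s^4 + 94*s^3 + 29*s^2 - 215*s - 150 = (s - 5)*(s^5 - 2*s^4 - 18*s^3 + 4*s^2 + 49*s + 30) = (s - 5)*(s + 1)*(s^4 - 3*s^3 - 15*s^2 + 19*s + 30) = (s - 5)*(s - 2)*(s + 1)*(s^3 - s^2 - 17*s - 15) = (s - 5)*(s - 2)*(s + 1)*(s + 3)*(s^2 - 4*s - 5) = (s - 5)^2*(s - 2)*(s + 1)*(s + 3)*(s + 1)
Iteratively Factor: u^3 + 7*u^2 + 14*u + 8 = (u + 4)*(u^2 + 3*u + 2) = (u + 2)*(u + 4)*(u + 1)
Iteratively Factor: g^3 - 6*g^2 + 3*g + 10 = (g - 5)*(g^2 - g - 2) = (g - 5)*(g + 1)*(g - 2)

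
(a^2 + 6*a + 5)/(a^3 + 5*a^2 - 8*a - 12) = (a + 5)/(a^2 + 4*a - 12)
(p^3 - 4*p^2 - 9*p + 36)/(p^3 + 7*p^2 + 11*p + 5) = (p^3 - 4*p^2 - 9*p + 36)/(p^3 + 7*p^2 + 11*p + 5)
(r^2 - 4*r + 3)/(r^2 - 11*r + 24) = (r - 1)/(r - 8)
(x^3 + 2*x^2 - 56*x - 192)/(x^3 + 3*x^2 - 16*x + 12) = (x^2 - 4*x - 32)/(x^2 - 3*x + 2)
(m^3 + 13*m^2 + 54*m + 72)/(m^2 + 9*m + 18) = m + 4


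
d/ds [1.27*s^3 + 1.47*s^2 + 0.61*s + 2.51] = 3.81*s^2 + 2.94*s + 0.61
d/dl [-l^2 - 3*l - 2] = -2*l - 3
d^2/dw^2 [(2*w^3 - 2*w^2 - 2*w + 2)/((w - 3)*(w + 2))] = 4*(5*w^3 + 3*w^2 + 87*w - 23)/(w^6 - 3*w^5 - 15*w^4 + 35*w^3 + 90*w^2 - 108*w - 216)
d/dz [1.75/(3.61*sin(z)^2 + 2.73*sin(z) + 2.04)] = -(12.635*sin(z) + 4.7775)*cos(z)/(3.61*sin(z)^2 + 2.73*sin(z) + 2.04)^2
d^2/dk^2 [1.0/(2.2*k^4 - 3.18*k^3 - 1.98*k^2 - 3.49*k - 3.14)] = ((-26.4*k^2 + 19.08*k + 3.96)*(-2.2*k^4 + 3.18*k^3 + 1.98*k^2 + 3.49*k + 3.14) - 1.0*(-17.6*k^3 + 19.08*k^2 + 7.92*k + 6.98)*(-8.8*k^3 + 9.54*k^2 + 3.96*k + 3.49))/(-2.2*k^4 + 3.18*k^3 + 1.98*k^2 + 3.49*k + 3.14)^3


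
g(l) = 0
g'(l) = 0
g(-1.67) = 0.00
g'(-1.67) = 0.00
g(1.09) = 0.00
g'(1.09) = 0.00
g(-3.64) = 0.00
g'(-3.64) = 0.00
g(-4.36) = 0.00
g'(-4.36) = 0.00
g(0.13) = 0.00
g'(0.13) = 0.00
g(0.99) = 0.00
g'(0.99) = 0.00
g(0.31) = 0.00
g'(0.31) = 0.00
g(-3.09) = 0.00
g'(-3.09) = 0.00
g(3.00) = 0.00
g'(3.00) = 0.00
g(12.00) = 0.00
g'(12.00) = 0.00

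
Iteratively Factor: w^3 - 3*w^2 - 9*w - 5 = (w + 1)*(w^2 - 4*w - 5) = (w + 1)^2*(w - 5)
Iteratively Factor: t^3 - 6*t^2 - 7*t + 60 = (t + 3)*(t^2 - 9*t + 20) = (t - 5)*(t + 3)*(t - 4)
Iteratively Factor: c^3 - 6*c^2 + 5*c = (c)*(c^2 - 6*c + 5) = c*(c - 1)*(c - 5)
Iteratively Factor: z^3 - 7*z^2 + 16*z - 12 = (z - 3)*(z^2 - 4*z + 4) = (z - 3)*(z - 2)*(z - 2)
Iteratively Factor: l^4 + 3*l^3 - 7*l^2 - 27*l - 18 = (l + 1)*(l^3 + 2*l^2 - 9*l - 18) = (l + 1)*(l + 2)*(l^2 - 9) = (l - 3)*(l + 1)*(l + 2)*(l + 3)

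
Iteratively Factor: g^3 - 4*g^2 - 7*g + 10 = (g + 2)*(g^2 - 6*g + 5) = (g - 5)*(g + 2)*(g - 1)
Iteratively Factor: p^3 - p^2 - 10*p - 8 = (p - 4)*(p^2 + 3*p + 2) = (p - 4)*(p + 1)*(p + 2)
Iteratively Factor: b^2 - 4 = (b + 2)*(b - 2)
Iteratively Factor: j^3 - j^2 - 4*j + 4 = (j - 2)*(j^2 + j - 2) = (j - 2)*(j + 2)*(j - 1)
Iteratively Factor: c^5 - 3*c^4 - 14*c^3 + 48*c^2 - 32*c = (c)*(c^4 - 3*c^3 - 14*c^2 + 48*c - 32) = c*(c - 1)*(c^3 - 2*c^2 - 16*c + 32) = c*(c - 1)*(c + 4)*(c^2 - 6*c + 8) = c*(c - 2)*(c - 1)*(c + 4)*(c - 4)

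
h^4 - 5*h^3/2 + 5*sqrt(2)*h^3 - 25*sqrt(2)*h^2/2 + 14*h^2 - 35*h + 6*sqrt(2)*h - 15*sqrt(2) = (h - 5/2)*(h + sqrt(2))^2*(h + 3*sqrt(2))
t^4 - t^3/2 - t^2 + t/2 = t*(t - 1)*(t - 1/2)*(t + 1)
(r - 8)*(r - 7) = r^2 - 15*r + 56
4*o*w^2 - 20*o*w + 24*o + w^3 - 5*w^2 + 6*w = (4*o + w)*(w - 3)*(w - 2)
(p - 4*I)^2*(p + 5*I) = p^3 - 3*I*p^2 + 24*p - 80*I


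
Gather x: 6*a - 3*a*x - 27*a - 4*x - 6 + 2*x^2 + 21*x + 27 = -21*a + 2*x^2 + x*(17 - 3*a) + 21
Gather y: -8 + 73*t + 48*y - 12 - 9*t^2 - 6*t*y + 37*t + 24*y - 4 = -9*t^2 + 110*t + y*(72 - 6*t) - 24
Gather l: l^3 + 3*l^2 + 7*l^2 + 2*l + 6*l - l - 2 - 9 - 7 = l^3 + 10*l^2 + 7*l - 18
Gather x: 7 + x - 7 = x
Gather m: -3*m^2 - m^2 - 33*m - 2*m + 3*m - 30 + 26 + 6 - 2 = -4*m^2 - 32*m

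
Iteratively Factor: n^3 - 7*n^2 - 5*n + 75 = (n + 3)*(n^2 - 10*n + 25) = (n - 5)*(n + 3)*(n - 5)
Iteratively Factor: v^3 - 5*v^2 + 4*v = (v - 1)*(v^2 - 4*v) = v*(v - 1)*(v - 4)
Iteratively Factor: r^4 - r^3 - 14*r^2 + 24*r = (r + 4)*(r^3 - 5*r^2 + 6*r) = r*(r + 4)*(r^2 - 5*r + 6) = r*(r - 3)*(r + 4)*(r - 2)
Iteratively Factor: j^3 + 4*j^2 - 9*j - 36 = (j + 3)*(j^2 + j - 12) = (j - 3)*(j + 3)*(j + 4)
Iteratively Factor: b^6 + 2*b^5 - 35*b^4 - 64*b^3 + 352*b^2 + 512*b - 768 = (b - 1)*(b^5 + 3*b^4 - 32*b^3 - 96*b^2 + 256*b + 768) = (b - 1)*(b + 3)*(b^4 - 32*b^2 + 256) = (b - 4)*(b - 1)*(b + 3)*(b^3 + 4*b^2 - 16*b - 64) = (b - 4)^2*(b - 1)*(b + 3)*(b^2 + 8*b + 16) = (b - 4)^2*(b - 1)*(b + 3)*(b + 4)*(b + 4)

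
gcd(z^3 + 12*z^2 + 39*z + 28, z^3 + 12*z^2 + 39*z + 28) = z^3 + 12*z^2 + 39*z + 28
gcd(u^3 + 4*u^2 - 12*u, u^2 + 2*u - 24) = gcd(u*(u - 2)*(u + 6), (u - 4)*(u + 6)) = u + 6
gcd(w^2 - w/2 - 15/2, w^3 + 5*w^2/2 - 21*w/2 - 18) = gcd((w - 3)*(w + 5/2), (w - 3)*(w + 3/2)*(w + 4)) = w - 3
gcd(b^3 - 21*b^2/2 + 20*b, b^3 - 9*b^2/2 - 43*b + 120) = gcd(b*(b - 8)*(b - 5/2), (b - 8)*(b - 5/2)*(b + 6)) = b^2 - 21*b/2 + 20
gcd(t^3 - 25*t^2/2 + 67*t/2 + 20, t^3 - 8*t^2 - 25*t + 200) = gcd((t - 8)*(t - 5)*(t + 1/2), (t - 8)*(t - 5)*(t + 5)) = t^2 - 13*t + 40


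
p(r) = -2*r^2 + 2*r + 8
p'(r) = 2 - 4*r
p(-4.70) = -45.58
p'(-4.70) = 20.80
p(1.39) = 6.92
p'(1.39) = -3.56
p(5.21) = -35.87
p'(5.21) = -18.84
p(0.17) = 8.28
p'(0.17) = 1.32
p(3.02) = -4.20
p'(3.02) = -10.08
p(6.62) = -66.41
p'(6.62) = -24.48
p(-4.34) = -38.35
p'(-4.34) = 19.36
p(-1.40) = 1.28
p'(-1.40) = 7.60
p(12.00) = -256.00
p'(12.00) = -46.00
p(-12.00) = -304.00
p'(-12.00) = 50.00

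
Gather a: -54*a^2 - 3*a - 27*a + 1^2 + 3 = -54*a^2 - 30*a + 4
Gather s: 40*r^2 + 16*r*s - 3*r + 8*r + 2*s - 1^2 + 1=40*r^2 + 5*r + s*(16*r + 2)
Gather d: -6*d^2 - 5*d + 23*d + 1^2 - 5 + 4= -6*d^2 + 18*d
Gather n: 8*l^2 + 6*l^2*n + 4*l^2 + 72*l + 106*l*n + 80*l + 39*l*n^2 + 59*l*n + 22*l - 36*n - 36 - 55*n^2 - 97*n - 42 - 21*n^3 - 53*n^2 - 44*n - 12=12*l^2 + 174*l - 21*n^3 + n^2*(39*l - 108) + n*(6*l^2 + 165*l - 177) - 90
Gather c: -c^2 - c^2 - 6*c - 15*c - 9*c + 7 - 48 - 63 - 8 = -2*c^2 - 30*c - 112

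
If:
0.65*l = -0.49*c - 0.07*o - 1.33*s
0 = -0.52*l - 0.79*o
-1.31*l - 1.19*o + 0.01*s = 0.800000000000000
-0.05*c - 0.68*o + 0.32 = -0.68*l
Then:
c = -23.83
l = -1.34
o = 0.88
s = 9.39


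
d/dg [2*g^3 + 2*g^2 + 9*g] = 6*g^2 + 4*g + 9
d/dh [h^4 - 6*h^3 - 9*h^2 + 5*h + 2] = 4*h^3 - 18*h^2 - 18*h + 5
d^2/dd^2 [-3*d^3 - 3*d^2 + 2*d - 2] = -18*d - 6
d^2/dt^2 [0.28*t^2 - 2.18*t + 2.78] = 0.560000000000000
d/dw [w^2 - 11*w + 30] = 2*w - 11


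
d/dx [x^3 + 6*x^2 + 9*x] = 3*x^2 + 12*x + 9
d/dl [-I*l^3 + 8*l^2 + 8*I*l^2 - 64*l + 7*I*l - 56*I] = -3*I*l^2 + 16*l*(1 + I) - 64 + 7*I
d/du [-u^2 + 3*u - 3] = 3 - 2*u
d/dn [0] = 0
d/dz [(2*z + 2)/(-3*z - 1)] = 4/(3*z + 1)^2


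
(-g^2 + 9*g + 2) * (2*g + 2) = -2*g^3 + 16*g^2 + 22*g + 4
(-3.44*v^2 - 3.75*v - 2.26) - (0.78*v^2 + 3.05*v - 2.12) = -4.22*v^2 - 6.8*v - 0.14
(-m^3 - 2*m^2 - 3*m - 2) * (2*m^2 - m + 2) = -2*m^5 - 3*m^4 - 6*m^3 - 5*m^2 - 4*m - 4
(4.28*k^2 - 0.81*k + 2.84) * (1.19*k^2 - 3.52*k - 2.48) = 5.0932*k^4 - 16.0295*k^3 - 4.3836*k^2 - 7.988*k - 7.0432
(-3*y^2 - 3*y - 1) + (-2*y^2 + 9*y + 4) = -5*y^2 + 6*y + 3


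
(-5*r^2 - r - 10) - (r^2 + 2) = -6*r^2 - r - 12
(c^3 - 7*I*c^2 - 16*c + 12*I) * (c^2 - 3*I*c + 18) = c^5 - 10*I*c^4 - 19*c^3 - 66*I*c^2 - 252*c + 216*I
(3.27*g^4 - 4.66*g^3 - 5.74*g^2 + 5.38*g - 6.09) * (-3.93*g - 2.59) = -12.8511*g^5 + 9.8445*g^4 + 34.6276*g^3 - 6.2768*g^2 + 9.9995*g + 15.7731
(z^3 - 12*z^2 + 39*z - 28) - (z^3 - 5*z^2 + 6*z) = -7*z^2 + 33*z - 28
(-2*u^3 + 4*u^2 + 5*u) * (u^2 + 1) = -2*u^5 + 4*u^4 + 3*u^3 + 4*u^2 + 5*u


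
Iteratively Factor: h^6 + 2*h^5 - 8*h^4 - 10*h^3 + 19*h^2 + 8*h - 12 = (h - 2)*(h^5 + 4*h^4 - 10*h^2 - h + 6) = (h - 2)*(h + 2)*(h^4 + 2*h^3 - 4*h^2 - 2*h + 3) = (h - 2)*(h + 1)*(h + 2)*(h^3 + h^2 - 5*h + 3) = (h - 2)*(h + 1)*(h + 2)*(h + 3)*(h^2 - 2*h + 1) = (h - 2)*(h - 1)*(h + 1)*(h + 2)*(h + 3)*(h - 1)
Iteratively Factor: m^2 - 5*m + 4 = (m - 1)*(m - 4)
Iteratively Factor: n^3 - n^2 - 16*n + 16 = (n - 1)*(n^2 - 16) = (n - 1)*(n + 4)*(n - 4)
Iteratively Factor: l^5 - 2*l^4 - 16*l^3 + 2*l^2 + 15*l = (l - 1)*(l^4 - l^3 - 17*l^2 - 15*l) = (l - 1)*(l + 1)*(l^3 - 2*l^2 - 15*l) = (l - 1)*(l + 1)*(l + 3)*(l^2 - 5*l) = (l - 5)*(l - 1)*(l + 1)*(l + 3)*(l)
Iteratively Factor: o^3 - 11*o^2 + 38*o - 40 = (o - 4)*(o^2 - 7*o + 10) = (o - 5)*(o - 4)*(o - 2)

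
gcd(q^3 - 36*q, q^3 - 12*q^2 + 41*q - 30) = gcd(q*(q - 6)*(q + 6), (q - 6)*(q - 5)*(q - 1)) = q - 6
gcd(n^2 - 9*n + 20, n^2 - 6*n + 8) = n - 4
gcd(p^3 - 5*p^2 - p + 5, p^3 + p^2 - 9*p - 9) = p + 1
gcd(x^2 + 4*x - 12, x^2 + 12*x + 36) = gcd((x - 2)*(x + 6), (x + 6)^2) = x + 6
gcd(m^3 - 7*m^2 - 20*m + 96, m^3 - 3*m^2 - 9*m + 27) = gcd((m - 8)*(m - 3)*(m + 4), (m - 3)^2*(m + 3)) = m - 3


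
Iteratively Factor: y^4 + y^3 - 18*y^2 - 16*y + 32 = (y - 4)*(y^3 + 5*y^2 + 2*y - 8) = (y - 4)*(y + 2)*(y^2 + 3*y - 4) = (y - 4)*(y - 1)*(y + 2)*(y + 4)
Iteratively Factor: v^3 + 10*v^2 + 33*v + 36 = (v + 3)*(v^2 + 7*v + 12) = (v + 3)^2*(v + 4)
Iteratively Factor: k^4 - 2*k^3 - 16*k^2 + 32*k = (k)*(k^3 - 2*k^2 - 16*k + 32) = k*(k - 2)*(k^2 - 16) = k*(k - 2)*(k + 4)*(k - 4)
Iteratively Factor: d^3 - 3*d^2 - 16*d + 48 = (d - 4)*(d^2 + d - 12) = (d - 4)*(d + 4)*(d - 3)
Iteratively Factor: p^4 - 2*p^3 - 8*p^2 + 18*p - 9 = (p - 1)*(p^3 - p^2 - 9*p + 9) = (p - 1)*(p + 3)*(p^2 - 4*p + 3) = (p - 3)*(p - 1)*(p + 3)*(p - 1)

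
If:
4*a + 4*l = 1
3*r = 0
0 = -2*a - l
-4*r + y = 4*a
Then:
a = -1/4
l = 1/2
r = 0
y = -1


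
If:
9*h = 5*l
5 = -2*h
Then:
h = -5/2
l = -9/2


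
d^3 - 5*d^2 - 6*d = d*(d - 6)*(d + 1)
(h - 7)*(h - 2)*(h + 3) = h^3 - 6*h^2 - 13*h + 42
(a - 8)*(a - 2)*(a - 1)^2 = a^4 - 12*a^3 + 37*a^2 - 42*a + 16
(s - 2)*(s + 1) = s^2 - s - 2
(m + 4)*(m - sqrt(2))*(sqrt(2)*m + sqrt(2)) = sqrt(2)*m^3 - 2*m^2 + 5*sqrt(2)*m^2 - 10*m + 4*sqrt(2)*m - 8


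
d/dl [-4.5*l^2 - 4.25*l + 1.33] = -9.0*l - 4.25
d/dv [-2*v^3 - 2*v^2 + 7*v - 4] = -6*v^2 - 4*v + 7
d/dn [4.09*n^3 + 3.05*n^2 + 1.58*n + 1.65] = 12.27*n^2 + 6.1*n + 1.58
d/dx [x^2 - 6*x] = 2*x - 6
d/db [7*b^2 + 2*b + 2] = 14*b + 2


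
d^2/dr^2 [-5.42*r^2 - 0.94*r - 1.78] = -10.8400000000000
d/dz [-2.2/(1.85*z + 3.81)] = 4.07/(1.85*z + 3.81)^2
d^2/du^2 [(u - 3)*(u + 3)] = 2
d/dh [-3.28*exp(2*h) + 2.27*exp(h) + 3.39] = (2.27 - 6.56*exp(h))*exp(h)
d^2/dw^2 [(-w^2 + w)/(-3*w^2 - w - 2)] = 12*(-2*w^3 - 3*w^2 + 3*w + 1)/(27*w^6 + 27*w^5 + 63*w^4 + 37*w^3 + 42*w^2 + 12*w + 8)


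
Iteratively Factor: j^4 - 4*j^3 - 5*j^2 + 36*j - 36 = (j - 3)*(j^3 - j^2 - 8*j + 12) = (j - 3)*(j + 3)*(j^2 - 4*j + 4) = (j - 3)*(j - 2)*(j + 3)*(j - 2)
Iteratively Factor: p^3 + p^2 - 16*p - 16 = (p - 4)*(p^2 + 5*p + 4) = (p - 4)*(p + 4)*(p + 1)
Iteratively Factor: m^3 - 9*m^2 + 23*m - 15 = (m - 3)*(m^2 - 6*m + 5) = (m - 3)*(m - 1)*(m - 5)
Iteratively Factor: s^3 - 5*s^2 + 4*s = (s - 1)*(s^2 - 4*s) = (s - 4)*(s - 1)*(s)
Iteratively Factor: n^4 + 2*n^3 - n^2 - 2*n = (n - 1)*(n^3 + 3*n^2 + 2*n) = (n - 1)*(n + 2)*(n^2 + n) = (n - 1)*(n + 1)*(n + 2)*(n)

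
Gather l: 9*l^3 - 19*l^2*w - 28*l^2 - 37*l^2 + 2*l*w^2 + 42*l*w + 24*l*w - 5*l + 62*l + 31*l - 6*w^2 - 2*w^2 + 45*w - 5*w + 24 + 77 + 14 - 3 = 9*l^3 + l^2*(-19*w - 65) + l*(2*w^2 + 66*w + 88) - 8*w^2 + 40*w + 112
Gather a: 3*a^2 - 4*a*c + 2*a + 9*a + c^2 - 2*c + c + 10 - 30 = 3*a^2 + a*(11 - 4*c) + c^2 - c - 20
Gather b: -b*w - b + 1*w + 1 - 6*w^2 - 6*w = b*(-w - 1) - 6*w^2 - 5*w + 1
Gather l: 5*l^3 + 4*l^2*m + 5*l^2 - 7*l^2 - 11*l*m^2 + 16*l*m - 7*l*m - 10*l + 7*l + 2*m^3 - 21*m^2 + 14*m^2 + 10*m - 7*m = 5*l^3 + l^2*(4*m - 2) + l*(-11*m^2 + 9*m - 3) + 2*m^3 - 7*m^2 + 3*m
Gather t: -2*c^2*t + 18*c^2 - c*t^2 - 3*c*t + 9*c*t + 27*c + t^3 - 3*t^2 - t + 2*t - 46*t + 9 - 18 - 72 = 18*c^2 + 27*c + t^3 + t^2*(-c - 3) + t*(-2*c^2 + 6*c - 45) - 81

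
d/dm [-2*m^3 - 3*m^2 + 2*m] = -6*m^2 - 6*m + 2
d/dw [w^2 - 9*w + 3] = 2*w - 9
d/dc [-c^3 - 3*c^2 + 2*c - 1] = -3*c^2 - 6*c + 2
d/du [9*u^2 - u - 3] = 18*u - 1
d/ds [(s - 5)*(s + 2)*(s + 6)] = 3*s^2 + 6*s - 28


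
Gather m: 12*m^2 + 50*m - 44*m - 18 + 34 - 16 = 12*m^2 + 6*m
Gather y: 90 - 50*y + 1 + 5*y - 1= 90 - 45*y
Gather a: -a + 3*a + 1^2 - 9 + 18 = 2*a + 10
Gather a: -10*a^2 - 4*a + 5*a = -10*a^2 + a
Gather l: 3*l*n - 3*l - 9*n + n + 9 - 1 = l*(3*n - 3) - 8*n + 8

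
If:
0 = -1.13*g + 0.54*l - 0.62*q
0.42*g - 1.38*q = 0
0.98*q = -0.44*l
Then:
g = 0.00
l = 0.00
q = 0.00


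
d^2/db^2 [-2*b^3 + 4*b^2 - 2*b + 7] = 8 - 12*b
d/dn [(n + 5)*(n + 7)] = 2*n + 12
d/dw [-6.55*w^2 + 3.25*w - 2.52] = 3.25 - 13.1*w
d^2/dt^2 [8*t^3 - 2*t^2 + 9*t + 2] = 48*t - 4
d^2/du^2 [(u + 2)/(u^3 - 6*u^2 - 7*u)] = 2*(3*u^5 - 6*u^4 - 53*u^3 + 174*u^2 + 252*u + 98)/(u^3*(u^6 - 18*u^5 + 87*u^4 + 36*u^3 - 609*u^2 - 882*u - 343))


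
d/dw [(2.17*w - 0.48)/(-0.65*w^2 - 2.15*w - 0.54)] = (1.4105*w^2 - 0.624*w - 2.2038)/(0.4225*w^4 + 2.795*w^3 + 5.3245*w^2 + 2.322*w + 0.2916)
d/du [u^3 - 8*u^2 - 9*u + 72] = 3*u^2 - 16*u - 9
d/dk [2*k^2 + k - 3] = 4*k + 1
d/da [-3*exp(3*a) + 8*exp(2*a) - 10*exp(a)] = (-9*exp(2*a) + 16*exp(a) - 10)*exp(a)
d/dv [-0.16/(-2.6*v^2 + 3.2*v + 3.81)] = (0.512 - 0.832*v)/(-2.6*v^2 + 3.2*v + 3.81)^2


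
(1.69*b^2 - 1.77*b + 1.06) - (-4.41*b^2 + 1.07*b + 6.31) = 6.1*b^2 - 2.84*b - 5.25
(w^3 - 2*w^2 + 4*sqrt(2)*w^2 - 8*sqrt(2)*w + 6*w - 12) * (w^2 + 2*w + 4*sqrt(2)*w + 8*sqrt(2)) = w^5 + 8*sqrt(2)*w^4 + 34*w^3 - 8*sqrt(2)*w^2 - 152*w - 96*sqrt(2)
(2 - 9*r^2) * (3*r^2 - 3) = -27*r^4 + 33*r^2 - 6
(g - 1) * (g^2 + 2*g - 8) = g^3 + g^2 - 10*g + 8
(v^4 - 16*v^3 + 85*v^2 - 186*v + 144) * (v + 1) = v^5 - 15*v^4 + 69*v^3 - 101*v^2 - 42*v + 144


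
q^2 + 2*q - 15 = (q - 3)*(q + 5)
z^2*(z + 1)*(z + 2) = z^4 + 3*z^3 + 2*z^2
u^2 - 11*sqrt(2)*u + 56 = (u - 7*sqrt(2))*(u - 4*sqrt(2))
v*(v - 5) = v^2 - 5*v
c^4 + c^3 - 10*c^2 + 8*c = c*(c - 2)*(c - 1)*(c + 4)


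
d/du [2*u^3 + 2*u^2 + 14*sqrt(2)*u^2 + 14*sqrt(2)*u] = 6*u^2 + 4*u + 28*sqrt(2)*u + 14*sqrt(2)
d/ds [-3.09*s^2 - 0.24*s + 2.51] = -6.18*s - 0.24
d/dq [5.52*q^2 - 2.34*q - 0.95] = 11.04*q - 2.34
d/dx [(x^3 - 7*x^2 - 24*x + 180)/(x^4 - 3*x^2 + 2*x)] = (-x^5 + 13*x^4 + 82*x^3 - 634*x^2 - 720*x + 360)/(x^2*(x^5 + x^4 - 5*x^3 - x^2 + 8*x - 4))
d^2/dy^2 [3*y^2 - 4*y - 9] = 6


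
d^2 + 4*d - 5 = (d - 1)*(d + 5)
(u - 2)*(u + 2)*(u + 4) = u^3 + 4*u^2 - 4*u - 16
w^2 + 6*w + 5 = (w + 1)*(w + 5)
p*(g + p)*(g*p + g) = g^2*p^2 + g^2*p + g*p^3 + g*p^2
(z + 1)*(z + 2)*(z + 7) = z^3 + 10*z^2 + 23*z + 14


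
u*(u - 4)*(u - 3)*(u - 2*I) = u^4 - 7*u^3 - 2*I*u^3 + 12*u^2 + 14*I*u^2 - 24*I*u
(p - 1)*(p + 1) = p^2 - 1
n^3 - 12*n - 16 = (n - 4)*(n + 2)^2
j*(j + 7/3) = j^2 + 7*j/3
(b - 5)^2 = b^2 - 10*b + 25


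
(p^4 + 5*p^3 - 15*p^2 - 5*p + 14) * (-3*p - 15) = -3*p^5 - 30*p^4 - 30*p^3 + 240*p^2 + 33*p - 210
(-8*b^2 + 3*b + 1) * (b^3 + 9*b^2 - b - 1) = -8*b^5 - 69*b^4 + 36*b^3 + 14*b^2 - 4*b - 1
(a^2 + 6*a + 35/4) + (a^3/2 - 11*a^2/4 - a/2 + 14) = a^3/2 - 7*a^2/4 + 11*a/2 + 91/4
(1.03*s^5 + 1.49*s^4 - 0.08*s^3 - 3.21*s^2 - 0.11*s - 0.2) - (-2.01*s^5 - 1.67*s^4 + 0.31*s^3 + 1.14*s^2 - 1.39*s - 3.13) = 3.04*s^5 + 3.16*s^4 - 0.39*s^3 - 4.35*s^2 + 1.28*s + 2.93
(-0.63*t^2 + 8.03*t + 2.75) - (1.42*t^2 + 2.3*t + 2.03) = -2.05*t^2 + 5.73*t + 0.72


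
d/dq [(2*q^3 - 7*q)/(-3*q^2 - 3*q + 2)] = (-6*q^4 - 12*q^3 - 9*q^2 - 14)/(9*q^4 + 18*q^3 - 3*q^2 - 12*q + 4)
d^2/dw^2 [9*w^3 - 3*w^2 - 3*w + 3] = 54*w - 6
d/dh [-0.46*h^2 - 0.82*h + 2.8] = -0.92*h - 0.82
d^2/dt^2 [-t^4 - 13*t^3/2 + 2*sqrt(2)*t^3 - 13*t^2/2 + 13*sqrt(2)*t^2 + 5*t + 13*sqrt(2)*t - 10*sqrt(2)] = -12*t^2 - 39*t + 12*sqrt(2)*t - 13 + 26*sqrt(2)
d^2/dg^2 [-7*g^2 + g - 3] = -14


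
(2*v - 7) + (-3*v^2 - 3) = -3*v^2 + 2*v - 10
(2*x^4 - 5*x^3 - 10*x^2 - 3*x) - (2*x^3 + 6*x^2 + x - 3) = 2*x^4 - 7*x^3 - 16*x^2 - 4*x + 3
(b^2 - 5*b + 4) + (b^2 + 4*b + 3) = 2*b^2 - b + 7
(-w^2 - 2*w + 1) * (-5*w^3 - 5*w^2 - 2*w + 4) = 5*w^5 + 15*w^4 + 7*w^3 - 5*w^2 - 10*w + 4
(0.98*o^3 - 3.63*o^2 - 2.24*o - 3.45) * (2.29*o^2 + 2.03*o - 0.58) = 2.2442*o^5 - 6.3233*o^4 - 13.0669*o^3 - 10.3423*o^2 - 5.7043*o + 2.001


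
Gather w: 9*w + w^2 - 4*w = w^2 + 5*w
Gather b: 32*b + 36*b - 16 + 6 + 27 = 68*b + 17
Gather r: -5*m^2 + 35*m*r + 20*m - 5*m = -5*m^2 + 35*m*r + 15*m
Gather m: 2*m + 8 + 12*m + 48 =14*m + 56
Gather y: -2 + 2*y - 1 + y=3*y - 3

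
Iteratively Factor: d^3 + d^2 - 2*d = (d - 1)*(d^2 + 2*d) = (d - 1)*(d + 2)*(d)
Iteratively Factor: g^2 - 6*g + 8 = (g - 4)*(g - 2)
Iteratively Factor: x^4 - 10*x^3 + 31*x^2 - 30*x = (x)*(x^3 - 10*x^2 + 31*x - 30) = x*(x - 2)*(x^2 - 8*x + 15) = x*(x - 5)*(x - 2)*(x - 3)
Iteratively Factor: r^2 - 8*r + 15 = (r - 5)*(r - 3)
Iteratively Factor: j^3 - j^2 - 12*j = (j - 4)*(j^2 + 3*j) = (j - 4)*(j + 3)*(j)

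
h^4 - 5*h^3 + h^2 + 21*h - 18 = (h - 3)^2*(h - 1)*(h + 2)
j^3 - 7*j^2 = j^2*(j - 7)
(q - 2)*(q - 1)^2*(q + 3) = q^4 - q^3 - 7*q^2 + 13*q - 6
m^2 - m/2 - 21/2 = (m - 7/2)*(m + 3)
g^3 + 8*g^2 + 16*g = g*(g + 4)^2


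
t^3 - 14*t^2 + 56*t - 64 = (t - 8)*(t - 4)*(t - 2)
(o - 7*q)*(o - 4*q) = o^2 - 11*o*q + 28*q^2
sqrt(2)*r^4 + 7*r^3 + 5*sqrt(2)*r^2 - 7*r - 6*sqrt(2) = (r - 1)*(r + 3*sqrt(2)/2)*(r + 2*sqrt(2))*(sqrt(2)*r + sqrt(2))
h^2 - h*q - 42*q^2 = (h - 7*q)*(h + 6*q)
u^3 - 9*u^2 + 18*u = u*(u - 6)*(u - 3)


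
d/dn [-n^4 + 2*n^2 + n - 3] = -4*n^3 + 4*n + 1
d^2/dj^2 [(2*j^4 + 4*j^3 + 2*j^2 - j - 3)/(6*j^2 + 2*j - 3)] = 4*(36*j^6 + 36*j^5 - 42*j^4 - 34*j^3 - 90*j^2 - 27*j - 27)/(216*j^6 + 216*j^5 - 252*j^4 - 208*j^3 + 126*j^2 + 54*j - 27)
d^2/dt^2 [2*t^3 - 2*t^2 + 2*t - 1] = 12*t - 4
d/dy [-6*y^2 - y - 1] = -12*y - 1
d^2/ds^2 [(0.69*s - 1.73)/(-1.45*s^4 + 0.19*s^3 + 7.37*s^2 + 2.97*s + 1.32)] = (-17.4087*s^7 + 75.78802*s^6 + 29.7942060000001*s^5 - 355.654326*s^4 - 91.6324640000001*s^3 + 611.47812*s^2 + 264.879054*s + 2.27020200000001)/(3.048625*s^12 - 1.198425*s^11 - 46.32924*s^10 - 6.557524*s^9 + 232.063854*s^8 + 161.333106*s^7 - 302.40386*s^6 - 465.974388*s^5 - 407.014839*s^4 - 200.551329*s^3 - 73.455228*s^2 - 15.524784*s - 2.299968)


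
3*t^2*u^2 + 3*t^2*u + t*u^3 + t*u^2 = u*(3*t + u)*(t*u + t)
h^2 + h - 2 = (h - 1)*(h + 2)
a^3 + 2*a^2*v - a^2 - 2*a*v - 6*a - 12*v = (a - 3)*(a + 2)*(a + 2*v)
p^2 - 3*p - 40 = (p - 8)*(p + 5)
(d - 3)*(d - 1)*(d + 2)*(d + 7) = d^4 + 5*d^3 - 19*d^2 - 29*d + 42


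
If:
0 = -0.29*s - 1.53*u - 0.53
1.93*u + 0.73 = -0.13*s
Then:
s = 0.26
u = -0.40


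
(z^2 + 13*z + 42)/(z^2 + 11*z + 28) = (z + 6)/(z + 4)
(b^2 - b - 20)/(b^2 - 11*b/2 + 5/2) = 2*(b + 4)/(2*b - 1)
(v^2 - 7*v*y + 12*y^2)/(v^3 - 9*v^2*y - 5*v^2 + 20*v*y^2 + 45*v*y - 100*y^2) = (-v + 3*y)/(-v^2 + 5*v*y + 5*v - 25*y)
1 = 1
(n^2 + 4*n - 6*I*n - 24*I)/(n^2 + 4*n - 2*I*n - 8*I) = (n - 6*I)/(n - 2*I)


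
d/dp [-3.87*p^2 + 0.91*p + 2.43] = 0.91 - 7.74*p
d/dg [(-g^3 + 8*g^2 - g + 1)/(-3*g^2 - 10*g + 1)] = (3*g^4 + 20*g^3 - 86*g^2 + 22*g + 9)/(9*g^4 + 60*g^3 + 94*g^2 - 20*g + 1)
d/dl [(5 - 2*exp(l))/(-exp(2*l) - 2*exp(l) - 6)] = 2*(-(exp(l) + 1)*(2*exp(l) - 5) + exp(2*l) + 2*exp(l) + 6)*exp(l)/(exp(2*l) + 2*exp(l) + 6)^2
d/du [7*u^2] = 14*u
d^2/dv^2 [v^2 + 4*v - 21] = 2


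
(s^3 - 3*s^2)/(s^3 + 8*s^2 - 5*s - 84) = s^2/(s^2 + 11*s + 28)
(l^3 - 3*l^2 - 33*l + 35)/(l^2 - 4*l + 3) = (l^2 - 2*l - 35)/(l - 3)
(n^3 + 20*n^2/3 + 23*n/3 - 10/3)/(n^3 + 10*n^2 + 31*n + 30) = (n - 1/3)/(n + 3)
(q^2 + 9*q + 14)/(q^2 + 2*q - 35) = (q + 2)/(q - 5)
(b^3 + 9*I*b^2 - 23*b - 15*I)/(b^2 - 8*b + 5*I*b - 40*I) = (b^2 + 4*I*b - 3)/(b - 8)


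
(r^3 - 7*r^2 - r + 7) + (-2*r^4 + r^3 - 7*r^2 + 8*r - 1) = -2*r^4 + 2*r^3 - 14*r^2 + 7*r + 6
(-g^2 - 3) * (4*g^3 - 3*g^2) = -4*g^5 + 3*g^4 - 12*g^3 + 9*g^2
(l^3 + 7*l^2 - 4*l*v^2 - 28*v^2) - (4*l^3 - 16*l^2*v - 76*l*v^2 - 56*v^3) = -3*l^3 + 16*l^2*v + 7*l^2 + 72*l*v^2 + 56*v^3 - 28*v^2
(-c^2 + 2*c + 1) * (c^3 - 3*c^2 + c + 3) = -c^5 + 5*c^4 - 6*c^3 - 4*c^2 + 7*c + 3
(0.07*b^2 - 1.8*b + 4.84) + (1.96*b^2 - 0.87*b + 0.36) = 2.03*b^2 - 2.67*b + 5.2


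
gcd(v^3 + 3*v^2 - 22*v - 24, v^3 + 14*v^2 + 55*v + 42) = v^2 + 7*v + 6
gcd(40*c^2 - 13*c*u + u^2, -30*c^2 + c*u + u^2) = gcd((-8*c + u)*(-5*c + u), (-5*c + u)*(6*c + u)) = -5*c + u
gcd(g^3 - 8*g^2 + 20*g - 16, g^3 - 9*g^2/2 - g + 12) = g^2 - 6*g + 8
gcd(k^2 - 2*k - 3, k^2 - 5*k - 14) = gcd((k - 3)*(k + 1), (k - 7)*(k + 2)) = 1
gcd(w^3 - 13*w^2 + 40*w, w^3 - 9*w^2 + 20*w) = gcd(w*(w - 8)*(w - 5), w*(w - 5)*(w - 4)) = w^2 - 5*w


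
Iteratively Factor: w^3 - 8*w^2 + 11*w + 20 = (w + 1)*(w^2 - 9*w + 20) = (w - 4)*(w + 1)*(w - 5)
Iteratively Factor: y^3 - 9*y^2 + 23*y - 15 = (y - 3)*(y^2 - 6*y + 5) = (y - 5)*(y - 3)*(y - 1)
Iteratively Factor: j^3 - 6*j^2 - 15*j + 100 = (j + 4)*(j^2 - 10*j + 25) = (j - 5)*(j + 4)*(j - 5)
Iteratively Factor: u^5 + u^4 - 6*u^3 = (u)*(u^4 + u^3 - 6*u^2) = u^2*(u^3 + u^2 - 6*u) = u^2*(u - 2)*(u^2 + 3*u) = u^3*(u - 2)*(u + 3)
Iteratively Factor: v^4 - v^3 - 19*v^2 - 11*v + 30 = (v + 2)*(v^3 - 3*v^2 - 13*v + 15) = (v + 2)*(v + 3)*(v^2 - 6*v + 5) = (v - 5)*(v + 2)*(v + 3)*(v - 1)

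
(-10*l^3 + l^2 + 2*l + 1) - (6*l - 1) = -10*l^3 + l^2 - 4*l + 2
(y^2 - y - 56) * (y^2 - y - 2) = y^4 - 2*y^3 - 57*y^2 + 58*y + 112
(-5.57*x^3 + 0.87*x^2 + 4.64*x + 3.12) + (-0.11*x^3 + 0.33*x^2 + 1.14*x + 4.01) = -5.68*x^3 + 1.2*x^2 + 5.78*x + 7.13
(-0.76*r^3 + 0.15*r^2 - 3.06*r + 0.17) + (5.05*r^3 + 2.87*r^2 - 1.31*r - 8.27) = 4.29*r^3 + 3.02*r^2 - 4.37*r - 8.1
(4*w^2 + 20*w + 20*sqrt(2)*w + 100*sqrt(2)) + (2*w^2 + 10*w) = 6*w^2 + 20*sqrt(2)*w + 30*w + 100*sqrt(2)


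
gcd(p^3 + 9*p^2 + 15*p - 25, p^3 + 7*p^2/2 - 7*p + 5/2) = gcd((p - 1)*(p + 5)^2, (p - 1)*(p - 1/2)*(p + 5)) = p^2 + 4*p - 5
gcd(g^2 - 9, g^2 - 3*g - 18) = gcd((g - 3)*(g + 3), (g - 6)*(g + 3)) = g + 3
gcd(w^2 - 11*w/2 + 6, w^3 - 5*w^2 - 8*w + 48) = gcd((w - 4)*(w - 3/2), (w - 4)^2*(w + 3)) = w - 4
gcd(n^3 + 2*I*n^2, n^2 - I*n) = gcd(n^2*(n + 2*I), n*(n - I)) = n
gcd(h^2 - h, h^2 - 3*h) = h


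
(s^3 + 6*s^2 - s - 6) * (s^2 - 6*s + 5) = s^5 - 32*s^3 + 30*s^2 + 31*s - 30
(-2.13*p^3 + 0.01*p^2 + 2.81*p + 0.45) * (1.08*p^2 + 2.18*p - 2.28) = -2.3004*p^5 - 4.6326*p^4 + 7.913*p^3 + 6.589*p^2 - 5.4258*p - 1.026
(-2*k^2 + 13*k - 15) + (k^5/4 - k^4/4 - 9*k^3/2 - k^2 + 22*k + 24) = k^5/4 - k^4/4 - 9*k^3/2 - 3*k^2 + 35*k + 9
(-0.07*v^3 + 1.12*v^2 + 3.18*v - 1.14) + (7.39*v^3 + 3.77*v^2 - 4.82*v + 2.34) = 7.32*v^3 + 4.89*v^2 - 1.64*v + 1.2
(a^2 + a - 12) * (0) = 0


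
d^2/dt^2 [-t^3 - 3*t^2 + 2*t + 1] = -6*t - 6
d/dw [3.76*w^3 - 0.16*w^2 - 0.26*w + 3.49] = 11.28*w^2 - 0.32*w - 0.26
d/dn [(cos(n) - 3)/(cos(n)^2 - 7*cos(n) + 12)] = sin(n)/(cos(n) - 4)^2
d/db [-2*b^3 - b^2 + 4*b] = -6*b^2 - 2*b + 4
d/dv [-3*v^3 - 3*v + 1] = -9*v^2 - 3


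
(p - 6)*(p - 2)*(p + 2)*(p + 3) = p^4 - 3*p^3 - 22*p^2 + 12*p + 72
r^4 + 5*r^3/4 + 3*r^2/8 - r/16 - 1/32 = (r - 1/4)*(r + 1/2)^3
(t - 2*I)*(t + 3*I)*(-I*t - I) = -I*t^3 + t^2 - I*t^2 + t - 6*I*t - 6*I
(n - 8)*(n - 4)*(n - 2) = n^3 - 14*n^2 + 56*n - 64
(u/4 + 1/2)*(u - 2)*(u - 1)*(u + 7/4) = u^4/4 + 3*u^3/16 - 23*u^2/16 - 3*u/4 + 7/4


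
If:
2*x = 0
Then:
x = 0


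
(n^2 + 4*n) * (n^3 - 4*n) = n^5 + 4*n^4 - 4*n^3 - 16*n^2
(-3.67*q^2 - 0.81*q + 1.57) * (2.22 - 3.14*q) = 11.5238*q^3 - 5.604*q^2 - 6.728*q + 3.4854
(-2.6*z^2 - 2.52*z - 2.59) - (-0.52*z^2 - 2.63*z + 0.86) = -2.08*z^2 + 0.11*z - 3.45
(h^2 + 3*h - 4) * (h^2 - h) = h^4 + 2*h^3 - 7*h^2 + 4*h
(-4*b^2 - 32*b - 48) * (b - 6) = -4*b^3 - 8*b^2 + 144*b + 288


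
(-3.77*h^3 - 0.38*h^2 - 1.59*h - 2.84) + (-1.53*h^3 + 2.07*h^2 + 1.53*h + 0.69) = -5.3*h^3 + 1.69*h^2 - 0.0600000000000001*h - 2.15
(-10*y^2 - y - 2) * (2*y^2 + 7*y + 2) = -20*y^4 - 72*y^3 - 31*y^2 - 16*y - 4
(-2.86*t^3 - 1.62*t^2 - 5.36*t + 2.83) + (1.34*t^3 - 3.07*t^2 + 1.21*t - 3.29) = -1.52*t^3 - 4.69*t^2 - 4.15*t - 0.46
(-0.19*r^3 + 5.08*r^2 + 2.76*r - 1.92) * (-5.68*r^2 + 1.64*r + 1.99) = 1.0792*r^5 - 29.166*r^4 - 7.7237*r^3 + 25.5412*r^2 + 2.3436*r - 3.8208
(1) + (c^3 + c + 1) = c^3 + c + 2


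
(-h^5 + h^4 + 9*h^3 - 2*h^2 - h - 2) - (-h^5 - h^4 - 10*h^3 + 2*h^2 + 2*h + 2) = 2*h^4 + 19*h^3 - 4*h^2 - 3*h - 4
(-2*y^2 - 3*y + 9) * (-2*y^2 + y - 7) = 4*y^4 + 4*y^3 - 7*y^2 + 30*y - 63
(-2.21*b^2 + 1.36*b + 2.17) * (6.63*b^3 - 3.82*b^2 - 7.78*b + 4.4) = -14.6523*b^5 + 17.459*b^4 + 26.3857*b^3 - 28.5942*b^2 - 10.8986*b + 9.548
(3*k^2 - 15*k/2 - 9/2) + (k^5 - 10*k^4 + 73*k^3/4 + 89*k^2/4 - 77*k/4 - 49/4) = k^5 - 10*k^4 + 73*k^3/4 + 101*k^2/4 - 107*k/4 - 67/4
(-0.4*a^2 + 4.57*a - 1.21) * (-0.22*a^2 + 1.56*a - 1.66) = 0.088*a^4 - 1.6294*a^3 + 8.0594*a^2 - 9.4738*a + 2.0086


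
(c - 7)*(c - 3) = c^2 - 10*c + 21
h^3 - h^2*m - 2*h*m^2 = h*(h - 2*m)*(h + m)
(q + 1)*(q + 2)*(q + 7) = q^3 + 10*q^2 + 23*q + 14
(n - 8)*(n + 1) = n^2 - 7*n - 8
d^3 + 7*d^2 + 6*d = d*(d + 1)*(d + 6)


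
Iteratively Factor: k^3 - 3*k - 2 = (k + 1)*(k^2 - k - 2) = (k - 2)*(k + 1)*(k + 1)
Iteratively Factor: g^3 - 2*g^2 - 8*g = (g)*(g^2 - 2*g - 8) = g*(g - 4)*(g + 2)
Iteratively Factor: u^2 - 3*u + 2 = (u - 2)*(u - 1)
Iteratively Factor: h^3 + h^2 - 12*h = (h + 4)*(h^2 - 3*h) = h*(h + 4)*(h - 3)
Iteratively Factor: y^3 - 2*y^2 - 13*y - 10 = (y - 5)*(y^2 + 3*y + 2) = (y - 5)*(y + 1)*(y + 2)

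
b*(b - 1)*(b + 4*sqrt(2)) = b^3 - b^2 + 4*sqrt(2)*b^2 - 4*sqrt(2)*b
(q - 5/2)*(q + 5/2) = q^2 - 25/4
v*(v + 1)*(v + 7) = v^3 + 8*v^2 + 7*v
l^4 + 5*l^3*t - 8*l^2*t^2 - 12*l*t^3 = l*(l - 2*t)*(l + t)*(l + 6*t)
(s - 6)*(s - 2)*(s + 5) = s^3 - 3*s^2 - 28*s + 60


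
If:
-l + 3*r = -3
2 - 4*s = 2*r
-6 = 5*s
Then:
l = 66/5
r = 17/5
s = -6/5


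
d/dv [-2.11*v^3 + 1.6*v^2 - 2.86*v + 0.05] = -6.33*v^2 + 3.2*v - 2.86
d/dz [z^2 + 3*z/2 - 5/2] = 2*z + 3/2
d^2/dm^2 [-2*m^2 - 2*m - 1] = -4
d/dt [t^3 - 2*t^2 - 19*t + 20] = 3*t^2 - 4*t - 19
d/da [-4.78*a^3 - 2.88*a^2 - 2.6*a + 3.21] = -14.34*a^2 - 5.76*a - 2.6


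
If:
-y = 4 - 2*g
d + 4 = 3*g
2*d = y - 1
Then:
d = -7/4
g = 3/4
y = -5/2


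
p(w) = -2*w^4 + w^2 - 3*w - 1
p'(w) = -8*w^3 + 2*w - 3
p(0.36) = -1.98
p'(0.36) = -2.65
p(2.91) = -144.68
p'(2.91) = -194.32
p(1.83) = -25.57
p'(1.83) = -48.37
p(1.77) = -22.81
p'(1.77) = -43.82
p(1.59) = -16.02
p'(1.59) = -31.98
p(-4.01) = -490.03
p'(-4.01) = 504.83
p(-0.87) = 1.22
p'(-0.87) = 0.53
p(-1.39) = -2.36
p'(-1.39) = 15.70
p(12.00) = -41365.00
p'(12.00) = -13803.00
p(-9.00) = -13015.00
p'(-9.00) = 5811.00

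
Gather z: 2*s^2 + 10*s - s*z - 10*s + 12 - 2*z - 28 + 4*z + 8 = 2*s^2 + z*(2 - s) - 8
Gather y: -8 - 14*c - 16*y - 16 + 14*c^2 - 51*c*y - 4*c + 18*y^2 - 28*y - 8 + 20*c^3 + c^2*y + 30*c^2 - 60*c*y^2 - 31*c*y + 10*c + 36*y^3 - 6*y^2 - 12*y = 20*c^3 + 44*c^2 - 8*c + 36*y^3 + y^2*(12 - 60*c) + y*(c^2 - 82*c - 56) - 32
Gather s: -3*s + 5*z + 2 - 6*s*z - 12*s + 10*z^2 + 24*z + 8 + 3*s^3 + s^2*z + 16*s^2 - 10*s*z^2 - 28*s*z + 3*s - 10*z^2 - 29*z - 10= 3*s^3 + s^2*(z + 16) + s*(-10*z^2 - 34*z - 12)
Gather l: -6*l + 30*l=24*l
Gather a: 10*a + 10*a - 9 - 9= 20*a - 18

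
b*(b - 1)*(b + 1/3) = b^3 - 2*b^2/3 - b/3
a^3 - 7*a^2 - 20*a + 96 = (a - 8)*(a - 3)*(a + 4)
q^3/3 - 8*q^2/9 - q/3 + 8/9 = (q/3 + 1/3)*(q - 8/3)*(q - 1)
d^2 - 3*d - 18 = (d - 6)*(d + 3)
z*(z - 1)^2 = z^3 - 2*z^2 + z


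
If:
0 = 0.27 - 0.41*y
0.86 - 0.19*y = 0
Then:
No Solution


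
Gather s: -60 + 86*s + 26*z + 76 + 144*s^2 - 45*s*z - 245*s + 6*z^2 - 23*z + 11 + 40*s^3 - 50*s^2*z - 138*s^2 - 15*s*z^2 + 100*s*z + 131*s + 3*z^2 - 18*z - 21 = 40*s^3 + s^2*(6 - 50*z) + s*(-15*z^2 + 55*z - 28) + 9*z^2 - 15*z + 6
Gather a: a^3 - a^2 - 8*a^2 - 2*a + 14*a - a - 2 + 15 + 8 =a^3 - 9*a^2 + 11*a + 21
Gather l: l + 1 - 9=l - 8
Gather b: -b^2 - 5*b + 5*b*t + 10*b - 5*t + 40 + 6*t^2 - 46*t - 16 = -b^2 + b*(5*t + 5) + 6*t^2 - 51*t + 24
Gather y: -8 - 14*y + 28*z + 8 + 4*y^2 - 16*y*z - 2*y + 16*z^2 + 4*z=4*y^2 + y*(-16*z - 16) + 16*z^2 + 32*z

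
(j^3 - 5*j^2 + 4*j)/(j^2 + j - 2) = j*(j - 4)/(j + 2)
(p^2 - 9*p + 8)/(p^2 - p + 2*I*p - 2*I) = (p - 8)/(p + 2*I)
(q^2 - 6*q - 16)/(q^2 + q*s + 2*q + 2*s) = (q - 8)/(q + s)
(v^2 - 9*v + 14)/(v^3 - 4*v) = (v - 7)/(v*(v + 2))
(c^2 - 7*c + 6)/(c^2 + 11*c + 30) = (c^2 - 7*c + 6)/(c^2 + 11*c + 30)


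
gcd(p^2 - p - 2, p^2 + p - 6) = p - 2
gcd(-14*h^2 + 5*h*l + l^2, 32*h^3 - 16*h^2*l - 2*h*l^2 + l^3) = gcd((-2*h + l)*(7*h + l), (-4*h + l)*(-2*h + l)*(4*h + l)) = 2*h - l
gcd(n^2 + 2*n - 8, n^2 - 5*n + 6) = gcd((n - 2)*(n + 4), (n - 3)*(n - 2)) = n - 2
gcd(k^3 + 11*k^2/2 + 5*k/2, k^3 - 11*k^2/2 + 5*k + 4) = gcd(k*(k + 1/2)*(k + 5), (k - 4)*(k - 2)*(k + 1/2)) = k + 1/2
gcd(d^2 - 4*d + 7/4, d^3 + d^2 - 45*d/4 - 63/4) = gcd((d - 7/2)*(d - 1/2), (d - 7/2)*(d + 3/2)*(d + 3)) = d - 7/2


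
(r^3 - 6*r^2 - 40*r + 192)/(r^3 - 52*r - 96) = (r - 4)/(r + 2)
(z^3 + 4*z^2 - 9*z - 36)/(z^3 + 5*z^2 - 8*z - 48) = (z + 3)/(z + 4)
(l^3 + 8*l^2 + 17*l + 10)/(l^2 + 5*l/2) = 2*(l^3 + 8*l^2 + 17*l + 10)/(l*(2*l + 5))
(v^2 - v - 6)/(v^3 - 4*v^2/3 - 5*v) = 3*(v + 2)/(v*(3*v + 5))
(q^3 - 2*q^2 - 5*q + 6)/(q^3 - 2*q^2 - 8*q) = (q^2 - 4*q + 3)/(q*(q - 4))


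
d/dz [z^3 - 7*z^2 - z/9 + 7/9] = 3*z^2 - 14*z - 1/9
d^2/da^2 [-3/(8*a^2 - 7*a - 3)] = 6*(-64*a^2 + 56*a + (16*a - 7)^2 + 24)/(-8*a^2 + 7*a + 3)^3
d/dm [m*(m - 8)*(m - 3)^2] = 4*m^3 - 42*m^2 + 114*m - 72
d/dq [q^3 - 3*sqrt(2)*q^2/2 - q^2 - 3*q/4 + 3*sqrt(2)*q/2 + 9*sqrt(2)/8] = 3*q^2 - 3*sqrt(2)*q - 2*q - 3/4 + 3*sqrt(2)/2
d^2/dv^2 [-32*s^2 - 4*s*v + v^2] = 2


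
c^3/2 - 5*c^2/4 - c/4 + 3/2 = (c/2 + 1/2)*(c - 2)*(c - 3/2)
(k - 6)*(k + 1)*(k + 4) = k^3 - k^2 - 26*k - 24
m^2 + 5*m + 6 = (m + 2)*(m + 3)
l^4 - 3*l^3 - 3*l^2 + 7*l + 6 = (l - 3)*(l - 2)*(l + 1)^2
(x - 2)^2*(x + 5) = x^3 + x^2 - 16*x + 20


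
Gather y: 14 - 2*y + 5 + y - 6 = 13 - y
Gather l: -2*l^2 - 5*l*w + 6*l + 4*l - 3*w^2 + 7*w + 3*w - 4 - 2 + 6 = -2*l^2 + l*(10 - 5*w) - 3*w^2 + 10*w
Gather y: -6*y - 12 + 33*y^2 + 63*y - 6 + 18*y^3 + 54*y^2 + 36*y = 18*y^3 + 87*y^2 + 93*y - 18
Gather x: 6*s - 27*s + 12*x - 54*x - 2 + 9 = -21*s - 42*x + 7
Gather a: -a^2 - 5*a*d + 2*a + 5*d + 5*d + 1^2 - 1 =-a^2 + a*(2 - 5*d) + 10*d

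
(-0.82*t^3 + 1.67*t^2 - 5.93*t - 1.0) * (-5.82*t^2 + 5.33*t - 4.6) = 4.7724*t^5 - 14.09*t^4 + 47.1857*t^3 - 33.4689*t^2 + 21.948*t + 4.6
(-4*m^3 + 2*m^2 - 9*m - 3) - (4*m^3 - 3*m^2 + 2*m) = -8*m^3 + 5*m^2 - 11*m - 3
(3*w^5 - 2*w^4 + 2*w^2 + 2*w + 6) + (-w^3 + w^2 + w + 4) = 3*w^5 - 2*w^4 - w^3 + 3*w^2 + 3*w + 10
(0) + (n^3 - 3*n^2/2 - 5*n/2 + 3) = n^3 - 3*n^2/2 - 5*n/2 + 3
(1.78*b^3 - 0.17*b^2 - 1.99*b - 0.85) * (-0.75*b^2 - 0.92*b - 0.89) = -1.335*b^5 - 1.5101*b^4 + 0.0646999999999999*b^3 + 2.6196*b^2 + 2.5531*b + 0.7565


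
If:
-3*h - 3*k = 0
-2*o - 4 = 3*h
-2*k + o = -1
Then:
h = 2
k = -2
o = -5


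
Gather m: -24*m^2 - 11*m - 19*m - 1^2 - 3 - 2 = -24*m^2 - 30*m - 6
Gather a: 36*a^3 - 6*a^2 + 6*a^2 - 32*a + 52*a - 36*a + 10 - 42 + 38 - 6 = 36*a^3 - 16*a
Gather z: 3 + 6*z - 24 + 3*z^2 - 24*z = 3*z^2 - 18*z - 21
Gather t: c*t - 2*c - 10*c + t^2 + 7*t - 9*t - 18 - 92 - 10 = -12*c + t^2 + t*(c - 2) - 120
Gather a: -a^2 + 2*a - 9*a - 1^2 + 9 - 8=-a^2 - 7*a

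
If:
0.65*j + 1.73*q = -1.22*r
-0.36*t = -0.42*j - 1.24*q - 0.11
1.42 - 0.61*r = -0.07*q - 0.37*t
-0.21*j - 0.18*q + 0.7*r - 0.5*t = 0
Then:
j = 10.61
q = -4.33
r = 0.48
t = -2.22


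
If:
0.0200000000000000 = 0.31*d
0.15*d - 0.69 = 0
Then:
No Solution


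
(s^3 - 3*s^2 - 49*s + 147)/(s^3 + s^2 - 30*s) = (s^3 - 3*s^2 - 49*s + 147)/(s*(s^2 + s - 30))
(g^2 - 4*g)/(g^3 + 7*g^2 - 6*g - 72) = g*(g - 4)/(g^3 + 7*g^2 - 6*g - 72)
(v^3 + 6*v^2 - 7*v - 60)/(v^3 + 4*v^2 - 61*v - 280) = (v^2 + v - 12)/(v^2 - v - 56)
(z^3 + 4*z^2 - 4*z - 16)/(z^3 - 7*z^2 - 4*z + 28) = (z + 4)/(z - 7)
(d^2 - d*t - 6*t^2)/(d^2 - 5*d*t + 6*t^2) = (-d - 2*t)/(-d + 2*t)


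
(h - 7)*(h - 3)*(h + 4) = h^3 - 6*h^2 - 19*h + 84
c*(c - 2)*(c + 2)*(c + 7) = c^4 + 7*c^3 - 4*c^2 - 28*c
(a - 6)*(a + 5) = a^2 - a - 30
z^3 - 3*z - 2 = (z - 2)*(z + 1)^2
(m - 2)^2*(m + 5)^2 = m^4 + 6*m^3 - 11*m^2 - 60*m + 100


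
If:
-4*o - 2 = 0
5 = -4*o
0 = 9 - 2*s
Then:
No Solution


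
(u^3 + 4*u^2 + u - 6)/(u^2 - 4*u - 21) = (u^2 + u - 2)/(u - 7)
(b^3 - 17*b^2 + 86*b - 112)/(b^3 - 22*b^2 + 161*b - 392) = (b - 2)/(b - 7)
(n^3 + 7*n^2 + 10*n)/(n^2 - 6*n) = (n^2 + 7*n + 10)/(n - 6)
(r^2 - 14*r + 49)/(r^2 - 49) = (r - 7)/(r + 7)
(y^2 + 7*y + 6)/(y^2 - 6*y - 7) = (y + 6)/(y - 7)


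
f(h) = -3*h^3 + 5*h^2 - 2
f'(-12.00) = -1416.00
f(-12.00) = 5902.00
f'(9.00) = -639.00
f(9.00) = -1784.00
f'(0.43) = 2.64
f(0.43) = -1.31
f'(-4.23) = -203.34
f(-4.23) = 314.53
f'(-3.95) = -179.92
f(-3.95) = 260.90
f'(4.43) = -132.32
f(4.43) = -164.69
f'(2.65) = -36.70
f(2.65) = -22.72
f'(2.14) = -19.82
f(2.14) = -8.50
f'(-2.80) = -98.56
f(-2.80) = 103.06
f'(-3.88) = -174.29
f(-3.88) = 248.51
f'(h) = -9*h^2 + 10*h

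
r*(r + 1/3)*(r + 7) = r^3 + 22*r^2/3 + 7*r/3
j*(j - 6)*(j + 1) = j^3 - 5*j^2 - 6*j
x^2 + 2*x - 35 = (x - 5)*(x + 7)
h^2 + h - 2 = (h - 1)*(h + 2)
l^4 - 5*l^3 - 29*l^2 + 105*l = l*(l - 7)*(l - 3)*(l + 5)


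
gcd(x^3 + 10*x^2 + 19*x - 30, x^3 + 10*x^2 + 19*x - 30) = x^3 + 10*x^2 + 19*x - 30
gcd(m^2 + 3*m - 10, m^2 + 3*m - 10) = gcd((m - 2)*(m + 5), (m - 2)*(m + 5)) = m^2 + 3*m - 10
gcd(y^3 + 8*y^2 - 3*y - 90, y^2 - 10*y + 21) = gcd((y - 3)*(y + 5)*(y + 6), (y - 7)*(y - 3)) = y - 3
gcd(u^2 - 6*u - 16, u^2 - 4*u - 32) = u - 8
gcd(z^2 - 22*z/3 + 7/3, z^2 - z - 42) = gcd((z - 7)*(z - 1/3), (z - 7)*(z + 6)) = z - 7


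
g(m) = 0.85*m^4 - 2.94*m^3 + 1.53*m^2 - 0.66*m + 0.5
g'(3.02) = 21.79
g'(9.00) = 1791.06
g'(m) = 3.4*m^3 - 8.82*m^2 + 3.06*m - 0.66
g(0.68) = 0.02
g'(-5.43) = -821.68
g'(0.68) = -1.59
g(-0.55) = 1.89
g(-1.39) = 15.44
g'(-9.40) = -3632.74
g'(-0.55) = -5.58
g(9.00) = 3552.08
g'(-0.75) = -9.35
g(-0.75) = 3.36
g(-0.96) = 5.87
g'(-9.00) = -3221.22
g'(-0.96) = -14.73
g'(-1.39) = -31.09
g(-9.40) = 9220.18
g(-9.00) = 7850.48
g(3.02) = 2.19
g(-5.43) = 1258.85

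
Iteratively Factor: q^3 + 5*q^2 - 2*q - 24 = (q + 4)*(q^2 + q - 6) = (q + 3)*(q + 4)*(q - 2)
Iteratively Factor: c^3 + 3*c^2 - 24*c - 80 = (c + 4)*(c^2 - c - 20) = (c + 4)^2*(c - 5)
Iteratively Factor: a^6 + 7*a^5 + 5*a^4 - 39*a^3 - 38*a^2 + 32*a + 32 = (a - 1)*(a^5 + 8*a^4 + 13*a^3 - 26*a^2 - 64*a - 32) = (a - 1)*(a + 1)*(a^4 + 7*a^3 + 6*a^2 - 32*a - 32) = (a - 1)*(a + 1)*(a + 4)*(a^3 + 3*a^2 - 6*a - 8) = (a - 2)*(a - 1)*(a + 1)*(a + 4)*(a^2 + 5*a + 4) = (a - 2)*(a - 1)*(a + 1)*(a + 4)^2*(a + 1)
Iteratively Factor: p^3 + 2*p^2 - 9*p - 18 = (p - 3)*(p^2 + 5*p + 6) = (p - 3)*(p + 3)*(p + 2)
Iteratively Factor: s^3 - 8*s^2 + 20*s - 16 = (s - 2)*(s^2 - 6*s + 8) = (s - 4)*(s - 2)*(s - 2)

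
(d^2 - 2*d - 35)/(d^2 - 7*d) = (d + 5)/d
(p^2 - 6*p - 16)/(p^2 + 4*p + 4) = (p - 8)/(p + 2)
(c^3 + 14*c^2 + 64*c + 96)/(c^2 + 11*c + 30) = (c^2 + 8*c + 16)/(c + 5)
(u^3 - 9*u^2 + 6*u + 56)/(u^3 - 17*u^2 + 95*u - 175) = (u^2 - 2*u - 8)/(u^2 - 10*u + 25)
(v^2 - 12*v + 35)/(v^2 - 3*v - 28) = (v - 5)/(v + 4)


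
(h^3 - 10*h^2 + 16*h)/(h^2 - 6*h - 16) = h*(h - 2)/(h + 2)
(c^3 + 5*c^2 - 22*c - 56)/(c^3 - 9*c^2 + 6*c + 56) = (c + 7)/(c - 7)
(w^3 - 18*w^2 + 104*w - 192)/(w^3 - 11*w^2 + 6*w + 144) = (w - 4)/(w + 3)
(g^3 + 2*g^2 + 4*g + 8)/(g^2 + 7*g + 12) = (g^3 + 2*g^2 + 4*g + 8)/(g^2 + 7*g + 12)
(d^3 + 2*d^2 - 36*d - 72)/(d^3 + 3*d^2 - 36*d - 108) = (d + 2)/(d + 3)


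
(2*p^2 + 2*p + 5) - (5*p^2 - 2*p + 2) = -3*p^2 + 4*p + 3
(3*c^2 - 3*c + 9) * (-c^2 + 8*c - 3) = -3*c^4 + 27*c^3 - 42*c^2 + 81*c - 27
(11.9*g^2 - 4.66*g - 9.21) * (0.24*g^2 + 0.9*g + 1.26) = 2.856*g^4 + 9.5916*g^3 + 8.5896*g^2 - 14.1606*g - 11.6046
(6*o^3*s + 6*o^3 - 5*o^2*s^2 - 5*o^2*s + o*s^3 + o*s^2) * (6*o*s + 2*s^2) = 36*o^4*s^2 + 36*o^4*s - 18*o^3*s^3 - 18*o^3*s^2 - 4*o^2*s^4 - 4*o^2*s^3 + 2*o*s^5 + 2*o*s^4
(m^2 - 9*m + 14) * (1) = m^2 - 9*m + 14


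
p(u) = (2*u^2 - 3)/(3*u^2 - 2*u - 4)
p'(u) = 4*u/(3*u^2 - 2*u - 4) + (2 - 6*u)*(2*u^2 - 3)/(3*u^2 - 2*u - 4)^2 = 2*(-2*u^2 + u - 3)/(9*u^4 - 12*u^3 - 20*u^2 + 16*u + 16)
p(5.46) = 0.76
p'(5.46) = -0.02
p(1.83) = 1.55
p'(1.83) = -2.76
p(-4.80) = 0.58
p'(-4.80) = -0.02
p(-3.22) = 0.53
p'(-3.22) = -0.05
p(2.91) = 0.89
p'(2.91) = -0.14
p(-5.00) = 0.58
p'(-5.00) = -0.02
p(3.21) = 0.86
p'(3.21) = -0.10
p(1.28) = -0.17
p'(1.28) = -3.69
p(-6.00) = 0.59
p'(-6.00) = -0.01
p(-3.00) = 0.52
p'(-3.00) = -0.06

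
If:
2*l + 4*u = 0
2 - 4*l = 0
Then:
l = 1/2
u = -1/4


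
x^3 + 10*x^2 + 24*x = x*(x + 4)*(x + 6)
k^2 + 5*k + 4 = (k + 1)*(k + 4)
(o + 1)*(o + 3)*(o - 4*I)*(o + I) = o^4 + 4*o^3 - 3*I*o^3 + 7*o^2 - 12*I*o^2 + 16*o - 9*I*o + 12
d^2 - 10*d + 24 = (d - 6)*(d - 4)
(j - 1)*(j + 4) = j^2 + 3*j - 4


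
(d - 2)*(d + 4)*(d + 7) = d^3 + 9*d^2 + 6*d - 56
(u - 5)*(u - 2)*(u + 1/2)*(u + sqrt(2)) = u^4 - 13*u^3/2 + sqrt(2)*u^3 - 13*sqrt(2)*u^2/2 + 13*u^2/2 + 5*u + 13*sqrt(2)*u/2 + 5*sqrt(2)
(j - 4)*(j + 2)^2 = j^3 - 12*j - 16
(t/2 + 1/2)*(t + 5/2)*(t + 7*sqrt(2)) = t^3/2 + 7*t^2/4 + 7*sqrt(2)*t^2/2 + 5*t/4 + 49*sqrt(2)*t/4 + 35*sqrt(2)/4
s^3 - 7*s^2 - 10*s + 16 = (s - 8)*(s - 1)*(s + 2)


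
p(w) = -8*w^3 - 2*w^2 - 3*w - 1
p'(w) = -24*w^2 - 4*w - 3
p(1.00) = -14.00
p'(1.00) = -31.00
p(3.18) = -288.02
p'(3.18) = -258.42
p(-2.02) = 62.84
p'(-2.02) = -92.85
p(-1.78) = 43.12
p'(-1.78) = -71.92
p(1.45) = -33.94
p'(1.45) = -59.26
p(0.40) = -3.03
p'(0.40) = -8.44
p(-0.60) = 1.81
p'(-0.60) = -9.24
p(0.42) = -3.21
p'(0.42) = -8.91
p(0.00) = -1.00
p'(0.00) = -3.00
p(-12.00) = 13571.00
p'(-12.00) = -3411.00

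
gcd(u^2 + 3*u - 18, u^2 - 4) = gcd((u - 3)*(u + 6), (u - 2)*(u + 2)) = 1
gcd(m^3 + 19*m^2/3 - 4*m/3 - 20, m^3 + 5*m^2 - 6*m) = m + 6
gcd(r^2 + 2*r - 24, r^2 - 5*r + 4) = r - 4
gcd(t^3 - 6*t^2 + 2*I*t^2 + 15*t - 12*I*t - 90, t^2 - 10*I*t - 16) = 1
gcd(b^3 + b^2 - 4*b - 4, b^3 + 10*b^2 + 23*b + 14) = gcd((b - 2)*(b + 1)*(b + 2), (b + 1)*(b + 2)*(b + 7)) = b^2 + 3*b + 2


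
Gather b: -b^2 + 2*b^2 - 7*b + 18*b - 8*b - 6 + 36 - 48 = b^2 + 3*b - 18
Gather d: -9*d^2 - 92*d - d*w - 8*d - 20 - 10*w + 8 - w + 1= -9*d^2 + d*(-w - 100) - 11*w - 11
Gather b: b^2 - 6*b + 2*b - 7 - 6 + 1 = b^2 - 4*b - 12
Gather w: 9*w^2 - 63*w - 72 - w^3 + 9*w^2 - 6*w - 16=-w^3 + 18*w^2 - 69*w - 88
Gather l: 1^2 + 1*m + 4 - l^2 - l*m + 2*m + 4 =-l^2 - l*m + 3*m + 9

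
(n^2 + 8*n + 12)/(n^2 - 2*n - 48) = (n + 2)/(n - 8)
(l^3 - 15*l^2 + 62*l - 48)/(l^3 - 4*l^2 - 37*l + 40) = (l - 6)/(l + 5)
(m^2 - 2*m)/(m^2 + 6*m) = (m - 2)/(m + 6)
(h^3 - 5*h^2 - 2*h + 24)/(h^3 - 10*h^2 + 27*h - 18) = (h^2 - 2*h - 8)/(h^2 - 7*h + 6)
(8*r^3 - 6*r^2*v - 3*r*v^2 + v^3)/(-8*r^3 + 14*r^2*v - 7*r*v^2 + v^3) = (-2*r - v)/(2*r - v)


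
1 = 1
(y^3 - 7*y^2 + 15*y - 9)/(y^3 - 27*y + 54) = (y - 1)/(y + 6)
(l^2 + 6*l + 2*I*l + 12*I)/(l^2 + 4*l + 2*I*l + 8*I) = (l + 6)/(l + 4)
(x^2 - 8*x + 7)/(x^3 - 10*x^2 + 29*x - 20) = (x - 7)/(x^2 - 9*x + 20)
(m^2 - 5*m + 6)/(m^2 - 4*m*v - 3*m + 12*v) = (2 - m)/(-m + 4*v)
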